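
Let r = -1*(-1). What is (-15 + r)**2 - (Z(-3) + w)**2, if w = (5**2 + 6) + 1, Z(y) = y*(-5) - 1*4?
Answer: -1653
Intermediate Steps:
Z(y) = -4 - 5*y (Z(y) = -5*y - 4 = -4 - 5*y)
w = 32 (w = (25 + 6) + 1 = 31 + 1 = 32)
r = 1
(-15 + r)**2 - (Z(-3) + w)**2 = (-15 + 1)**2 - ((-4 - 5*(-3)) + 32)**2 = (-14)**2 - ((-4 + 15) + 32)**2 = 196 - (11 + 32)**2 = 196 - 1*43**2 = 196 - 1*1849 = 196 - 1849 = -1653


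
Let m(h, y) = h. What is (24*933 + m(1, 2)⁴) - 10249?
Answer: 12144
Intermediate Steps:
(24*933 + m(1, 2)⁴) - 10249 = (24*933 + 1⁴) - 10249 = (22392 + 1) - 10249 = 22393 - 10249 = 12144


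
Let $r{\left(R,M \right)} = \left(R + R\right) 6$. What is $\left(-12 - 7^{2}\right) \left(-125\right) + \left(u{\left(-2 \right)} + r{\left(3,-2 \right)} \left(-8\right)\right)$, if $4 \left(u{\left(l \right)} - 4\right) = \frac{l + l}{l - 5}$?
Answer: $\frac{51388}{7} \approx 7341.1$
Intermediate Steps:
$r{\left(R,M \right)} = 12 R$ ($r{\left(R,M \right)} = 2 R 6 = 12 R$)
$u{\left(l \right)} = 4 + \frac{l}{2 \left(-5 + l\right)}$ ($u{\left(l \right)} = 4 + \frac{\left(l + l\right) \frac{1}{l - 5}}{4} = 4 + \frac{2 l \frac{1}{-5 + l}}{4} = 4 + \frac{l}{2 \left(-5 + l\right)}$)
$\left(-12 - 7^{2}\right) \left(-125\right) + \left(u{\left(-2 \right)} + r{\left(3,-2 \right)} \left(-8\right)\right) = \left(-12 - 7^{2}\right) \left(-125\right) + \left(\frac{-40 + 9 \left(-2\right)}{2 \left(-5 - 2\right)} + 12 \cdot 3 \left(-8\right)\right) = \left(-12 - 49\right) \left(-125\right) + \left(\frac{-40 - 18}{2 \left(-7\right)} + 36 \left(-8\right)\right) = \left(-12 - 49\right) \left(-125\right) - \left(288 + \frac{1}{14} \left(-58\right)\right) = \left(-61\right) \left(-125\right) + \left(\frac{29}{7} - 288\right) = 7625 - \frac{1987}{7} = \frac{51388}{7}$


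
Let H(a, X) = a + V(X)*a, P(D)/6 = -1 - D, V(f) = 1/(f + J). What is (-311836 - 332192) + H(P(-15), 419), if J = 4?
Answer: -90796076/141 ≈ -6.4394e+5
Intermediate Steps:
V(f) = 1/(4 + f) (V(f) = 1/(f + 4) = 1/(4 + f))
P(D) = -6 - 6*D (P(D) = 6*(-1 - D) = -6 - 6*D)
H(a, X) = a + a/(4 + X)
(-311836 - 332192) + H(P(-15), 419) = (-311836 - 332192) + (-6 - 6*(-15))*(5 + 419)/(4 + 419) = -644028 + (-6 + 90)*424/423 = -644028 + 84*(1/423)*424 = -644028 + 11872/141 = -90796076/141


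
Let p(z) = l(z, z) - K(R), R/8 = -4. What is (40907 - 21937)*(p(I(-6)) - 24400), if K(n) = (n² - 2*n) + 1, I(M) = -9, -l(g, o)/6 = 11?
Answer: -484778350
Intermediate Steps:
R = -32 (R = 8*(-4) = -32)
l(g, o) = -66 (l(g, o) = -6*11 = -66)
K(n) = 1 + n² - 2*n
p(z) = -1155 (p(z) = -66 - (1 + (-32)² - 2*(-32)) = -66 - (1 + 1024 + 64) = -66 - 1*1089 = -66 - 1089 = -1155)
(40907 - 21937)*(p(I(-6)) - 24400) = (40907 - 21937)*(-1155 - 24400) = 18970*(-25555) = -484778350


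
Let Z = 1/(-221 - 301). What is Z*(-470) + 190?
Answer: 49825/261 ≈ 190.90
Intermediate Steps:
Z = -1/522 (Z = 1/(-522) = -1/522 ≈ -0.0019157)
Z*(-470) + 190 = -1/522*(-470) + 190 = 235/261 + 190 = 49825/261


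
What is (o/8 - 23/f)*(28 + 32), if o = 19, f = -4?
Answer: 975/2 ≈ 487.50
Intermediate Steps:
(o/8 - 23/f)*(28 + 32) = (19/8 - 23/(-4))*(28 + 32) = (19*(⅛) - 23*(-¼))*60 = (19/8 + 23/4)*60 = (65/8)*60 = 975/2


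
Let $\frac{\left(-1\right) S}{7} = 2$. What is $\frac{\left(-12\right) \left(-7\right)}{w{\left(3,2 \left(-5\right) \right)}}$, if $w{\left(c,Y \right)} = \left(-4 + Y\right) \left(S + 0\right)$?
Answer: $\frac{3}{7} \approx 0.42857$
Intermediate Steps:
$S = -14$ ($S = \left(-7\right) 2 = -14$)
$w{\left(c,Y \right)} = 56 - 14 Y$ ($w{\left(c,Y \right)} = \left(-4 + Y\right) \left(-14 + 0\right) = \left(-4 + Y\right) \left(-14\right) = 56 - 14 Y$)
$\frac{\left(-12\right) \left(-7\right)}{w{\left(3,2 \left(-5\right) \right)}} = \frac{\left(-12\right) \left(-7\right)}{56 - 14 \cdot 2 \left(-5\right)} = \frac{84}{56 - -140} = \frac{84}{56 + 140} = \frac{84}{196} = 84 \cdot \frac{1}{196} = \frac{3}{7}$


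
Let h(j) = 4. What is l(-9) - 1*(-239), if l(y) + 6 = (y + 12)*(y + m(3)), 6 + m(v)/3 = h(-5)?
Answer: 188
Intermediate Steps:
m(v) = -6 (m(v) = -18 + 3*4 = -18 + 12 = -6)
l(y) = -6 + (-6 + y)*(12 + y) (l(y) = -6 + (y + 12)*(y - 6) = -6 + (12 + y)*(-6 + y) = -6 + (-6 + y)*(12 + y))
l(-9) - 1*(-239) = (-78 + (-9)² + 6*(-9)) - 1*(-239) = (-78 + 81 - 54) + 239 = -51 + 239 = 188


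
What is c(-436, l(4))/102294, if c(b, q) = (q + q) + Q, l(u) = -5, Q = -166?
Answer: -88/51147 ≈ -0.0017205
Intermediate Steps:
c(b, q) = -166 + 2*q (c(b, q) = (q + q) - 166 = 2*q - 166 = -166 + 2*q)
c(-436, l(4))/102294 = (-166 + 2*(-5))/102294 = (-166 - 10)*(1/102294) = -176*1/102294 = -88/51147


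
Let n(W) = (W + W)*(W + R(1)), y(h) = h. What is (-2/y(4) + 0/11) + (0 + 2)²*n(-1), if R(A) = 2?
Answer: -17/2 ≈ -8.5000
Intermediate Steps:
n(W) = 2*W*(2 + W) (n(W) = (W + W)*(W + 2) = (2*W)*(2 + W) = 2*W*(2 + W))
(-2/y(4) + 0/11) + (0 + 2)²*n(-1) = (-2/4 + 0/11) + (0 + 2)²*(2*(-1)*(2 - 1)) = (-2*¼ + 0*(1/11)) + 2²*(2*(-1)*1) = (-½ + 0) + 4*(-2) = -½ - 8 = -17/2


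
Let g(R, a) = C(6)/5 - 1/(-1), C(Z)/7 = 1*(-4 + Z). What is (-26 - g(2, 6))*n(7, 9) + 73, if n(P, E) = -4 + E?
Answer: -76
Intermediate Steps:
C(Z) = -28 + 7*Z (C(Z) = 7*(1*(-4 + Z)) = 7*(-4 + Z) = -28 + 7*Z)
g(R, a) = 19/5 (g(R, a) = (-28 + 7*6)/5 - 1/(-1) = (-28 + 42)*(⅕) - 1*(-1) = 14*(⅕) + 1 = 14/5 + 1 = 19/5)
(-26 - g(2, 6))*n(7, 9) + 73 = (-26 - 1*19/5)*(-4 + 9) + 73 = (-26 - 19/5)*5 + 73 = -149/5*5 + 73 = -149 + 73 = -76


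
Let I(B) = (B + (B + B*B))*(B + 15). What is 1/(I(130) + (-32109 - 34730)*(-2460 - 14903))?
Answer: 1/1163013757 ≈ 8.5983e-10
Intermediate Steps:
I(B) = (15 + B)*(B² + 2*B) (I(B) = (B + (B + B²))*(15 + B) = (B² + 2*B)*(15 + B) = (15 + B)*(B² + 2*B))
1/(I(130) + (-32109 - 34730)*(-2460 - 14903)) = 1/(130*(30 + 130² + 17*130) + (-32109 - 34730)*(-2460 - 14903)) = 1/(130*(30 + 16900 + 2210) - 66839*(-17363)) = 1/(130*19140 + 1160525557) = 1/(2488200 + 1160525557) = 1/1163013757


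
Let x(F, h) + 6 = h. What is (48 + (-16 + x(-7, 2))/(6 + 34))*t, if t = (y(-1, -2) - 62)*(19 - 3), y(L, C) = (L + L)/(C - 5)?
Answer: -328320/7 ≈ -46903.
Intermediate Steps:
x(F, h) = -6 + h
y(L, C) = 2*L/(-5 + C) (y(L, C) = (2*L)/(-5 + C) = 2*L/(-5 + C))
t = -6912/7 (t = (2*(-1)/(-5 - 2) - 62)*(19 - 3) = (2*(-1)/(-7) - 62)*16 = (2*(-1)*(-⅐) - 62)*16 = (2/7 - 62)*16 = -432/7*16 = -6912/7 ≈ -987.43)
(48 + (-16 + x(-7, 2))/(6 + 34))*t = (48 + (-16 + (-6 + 2))/(6 + 34))*(-6912/7) = (48 + (-16 - 4)/40)*(-6912/7) = (48 - 20*1/40)*(-6912/7) = (48 - ½)*(-6912/7) = (95/2)*(-6912/7) = -328320/7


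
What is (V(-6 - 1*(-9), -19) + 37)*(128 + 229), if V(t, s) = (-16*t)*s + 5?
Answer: 340578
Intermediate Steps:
V(t, s) = 5 - 16*s*t (V(t, s) = -16*s*t + 5 = 5 - 16*s*t)
(V(-6 - 1*(-9), -19) + 37)*(128 + 229) = ((5 - 16*(-19)*(-6 - 1*(-9))) + 37)*(128 + 229) = ((5 - 16*(-19)*(-6 + 9)) + 37)*357 = ((5 - 16*(-19)*3) + 37)*357 = ((5 + 912) + 37)*357 = (917 + 37)*357 = 954*357 = 340578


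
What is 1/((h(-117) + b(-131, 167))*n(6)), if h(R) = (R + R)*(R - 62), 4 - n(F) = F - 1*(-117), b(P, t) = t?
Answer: -1/5004307 ≈ -1.9983e-7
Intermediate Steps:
n(F) = -113 - F (n(F) = 4 - (F - 1*(-117)) = 4 - (F + 117) = 4 - (117 + F) = 4 + (-117 - F) = -113 - F)
h(R) = 2*R*(-62 + R) (h(R) = (2*R)*(-62 + R) = 2*R*(-62 + R))
1/((h(-117) + b(-131, 167))*n(6)) = 1/((2*(-117)*(-62 - 117) + 167)*(-113 - 1*6)) = 1/((2*(-117)*(-179) + 167)*(-113 - 6)) = 1/((41886 + 167)*(-119)) = -1/119/42053 = (1/42053)*(-1/119) = -1/5004307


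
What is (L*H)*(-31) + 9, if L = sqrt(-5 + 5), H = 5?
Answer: 9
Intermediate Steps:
L = 0 (L = sqrt(0) = 0)
(L*H)*(-31) + 9 = (0*5)*(-31) + 9 = 0*(-31) + 9 = 0 + 9 = 9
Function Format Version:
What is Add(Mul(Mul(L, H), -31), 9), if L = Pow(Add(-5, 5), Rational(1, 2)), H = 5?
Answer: 9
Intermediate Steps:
L = 0 (L = Pow(0, Rational(1, 2)) = 0)
Add(Mul(Mul(L, H), -31), 9) = Add(Mul(Mul(0, 5), -31), 9) = Add(Mul(0, -31), 9) = Add(0, 9) = 9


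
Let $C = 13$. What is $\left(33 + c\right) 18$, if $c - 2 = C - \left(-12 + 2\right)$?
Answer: $1044$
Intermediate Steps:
$c = 25$ ($c = 2 + \left(13 - \left(-12 + 2\right)\right) = 2 + \left(13 - -10\right) = 2 + \left(13 + 10\right) = 2 + 23 = 25$)
$\left(33 + c\right) 18 = \left(33 + 25\right) 18 = 58 \cdot 18 = 1044$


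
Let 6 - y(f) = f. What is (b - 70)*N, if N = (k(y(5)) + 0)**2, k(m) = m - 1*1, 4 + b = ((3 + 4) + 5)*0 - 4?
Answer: 0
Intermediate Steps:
y(f) = 6 - f
b = -8 (b = -4 + (((3 + 4) + 5)*0 - 4) = -4 + ((7 + 5)*0 - 4) = -4 + (12*0 - 4) = -4 + (0 - 4) = -4 - 4 = -8)
k(m) = -1 + m (k(m) = m - 1 = -1 + m)
N = 0 (N = ((-1 + (6 - 1*5)) + 0)**2 = ((-1 + (6 - 5)) + 0)**2 = ((-1 + 1) + 0)**2 = (0 + 0)**2 = 0**2 = 0)
(b - 70)*N = (-8 - 70)*0 = -78*0 = 0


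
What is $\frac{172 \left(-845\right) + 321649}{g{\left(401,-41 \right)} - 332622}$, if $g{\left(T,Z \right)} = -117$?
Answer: $- \frac{176309}{332739} \approx -0.52987$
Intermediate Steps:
$\frac{172 \left(-845\right) + 321649}{g{\left(401,-41 \right)} - 332622} = \frac{172 \left(-845\right) + 321649}{-117 - 332622} = \frac{-145340 + 321649}{-332739} = 176309 \left(- \frac{1}{332739}\right) = - \frac{176309}{332739}$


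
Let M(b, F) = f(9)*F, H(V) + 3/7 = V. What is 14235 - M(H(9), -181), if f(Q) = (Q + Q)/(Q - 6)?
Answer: 15321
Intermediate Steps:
H(V) = -3/7 + V
f(Q) = 2*Q/(-6 + Q) (f(Q) = (2*Q)/(-6 + Q) = 2*Q/(-6 + Q))
M(b, F) = 6*F (M(b, F) = (2*9/(-6 + 9))*F = (2*9/3)*F = (2*9*(⅓))*F = 6*F)
14235 - M(H(9), -181) = 14235 - 6*(-181) = 14235 - 1*(-1086) = 14235 + 1086 = 15321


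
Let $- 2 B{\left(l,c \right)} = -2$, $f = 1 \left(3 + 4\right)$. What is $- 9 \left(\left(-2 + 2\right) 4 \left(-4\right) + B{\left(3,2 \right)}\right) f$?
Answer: $-63$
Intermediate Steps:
$f = 7$ ($f = 1 \cdot 7 = 7$)
$B{\left(l,c \right)} = 1$ ($B{\left(l,c \right)} = \left(- \frac{1}{2}\right) \left(-2\right) = 1$)
$- 9 \left(\left(-2 + 2\right) 4 \left(-4\right) + B{\left(3,2 \right)}\right) f = - 9 \left(\left(-2 + 2\right) 4 \left(-4\right) + 1\right) 7 = - 9 \left(0 \cdot 4 \left(-4\right) + 1\right) 7 = - 9 \left(0 \left(-4\right) + 1\right) 7 = - 9 \left(0 + 1\right) 7 = \left(-9\right) 1 \cdot 7 = \left(-9\right) 7 = -63$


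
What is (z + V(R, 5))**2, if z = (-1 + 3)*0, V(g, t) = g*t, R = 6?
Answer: 900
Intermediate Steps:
z = 0 (z = 2*0 = 0)
(z + V(R, 5))**2 = (0 + 6*5)**2 = (0 + 30)**2 = 30**2 = 900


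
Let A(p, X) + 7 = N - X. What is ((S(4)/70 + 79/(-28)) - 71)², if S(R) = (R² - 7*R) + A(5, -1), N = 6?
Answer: 107308881/19600 ≈ 5474.9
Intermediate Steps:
A(p, X) = -1 - X (A(p, X) = -7 + (6 - X) = -1 - X)
S(R) = R² - 7*R (S(R) = (R² - 7*R) + (-1 - 1*(-1)) = (R² - 7*R) + (-1 + 1) = (R² - 7*R) + 0 = R² - 7*R)
((S(4)/70 + 79/(-28)) - 71)² = (((4*(-7 + 4))/70 + 79/(-28)) - 71)² = (((4*(-3))*(1/70) + 79*(-1/28)) - 71)² = ((-12*1/70 - 79/28) - 71)² = ((-6/35 - 79/28) - 71)² = (-419/140 - 71)² = (-10359/140)² = 107308881/19600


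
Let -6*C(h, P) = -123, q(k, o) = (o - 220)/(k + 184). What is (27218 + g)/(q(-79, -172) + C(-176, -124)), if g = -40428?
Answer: -396300/503 ≈ -787.87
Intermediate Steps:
q(k, o) = (-220 + o)/(184 + k)
C(h, P) = 41/2 (C(h, P) = -⅙*(-123) = 41/2)
(27218 + g)/(q(-79, -172) + C(-176, -124)) = (27218 - 40428)/((-220 - 172)/(184 - 79) + 41/2) = -13210/(-392/105 + 41/2) = -13210/((1/105)*(-392) + 41/2) = -13210/(-56/15 + 41/2) = -13210/503/30 = -13210*30/503 = -396300/503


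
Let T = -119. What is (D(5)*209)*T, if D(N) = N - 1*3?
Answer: -49742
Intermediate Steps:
D(N) = -3 + N (D(N) = N - 3 = -3 + N)
(D(5)*209)*T = ((-3 + 5)*209)*(-119) = (2*209)*(-119) = 418*(-119) = -49742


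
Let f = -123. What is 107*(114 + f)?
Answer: -963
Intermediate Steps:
107*(114 + f) = 107*(114 - 123) = 107*(-9) = -963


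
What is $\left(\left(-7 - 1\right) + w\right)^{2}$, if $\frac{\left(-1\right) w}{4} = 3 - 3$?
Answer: $64$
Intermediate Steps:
$w = 0$ ($w = - 4 \left(3 - 3\right) = \left(-4\right) 0 = 0$)
$\left(\left(-7 - 1\right) + w\right)^{2} = \left(\left(-7 - 1\right) + 0\right)^{2} = \left(-8 + 0\right)^{2} = \left(-8\right)^{2} = 64$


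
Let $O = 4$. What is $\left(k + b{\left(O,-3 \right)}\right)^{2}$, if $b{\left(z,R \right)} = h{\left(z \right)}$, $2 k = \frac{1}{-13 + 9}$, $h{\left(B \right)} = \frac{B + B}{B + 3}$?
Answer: $\frac{3249}{3136} \approx 1.036$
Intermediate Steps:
$h{\left(B \right)} = \frac{2 B}{3 + B}$
$k = - \frac{1}{8}$ ($k = \frac{1}{2 \left(-13 + 9\right)} = \frac{1}{2 \left(-4\right)} = \frac{1}{2} \left(- \frac{1}{4}\right) = - \frac{1}{8} \approx -0.125$)
$b{\left(z,R \right)} = \frac{2 z}{3 + z}$
$\left(k + b{\left(O,-3 \right)}\right)^{2} = \left(- \frac{1}{8} + 2 \cdot 4 \frac{1}{3 + 4}\right)^{2} = \left(- \frac{1}{8} + 2 \cdot 4 \cdot \frac{1}{7}\right)^{2} = \left(- \frac{1}{8} + \frac{8}{7}\right)^{2} = \left(\frac{57}{56}\right)^{2} = \frac{3249}{3136}$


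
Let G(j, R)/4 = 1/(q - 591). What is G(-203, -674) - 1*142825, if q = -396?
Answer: -140968279/987 ≈ -1.4283e+5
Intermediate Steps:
G(j, R) = -4/987 (G(j, R) = 4/(-396 - 591) = 4/(-987) = 4*(-1/987) = -4/987)
G(-203, -674) - 1*142825 = -4/987 - 1*142825 = -4/987 - 142825 = -140968279/987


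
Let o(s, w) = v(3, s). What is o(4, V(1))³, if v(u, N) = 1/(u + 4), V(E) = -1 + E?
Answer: 1/343 ≈ 0.0029155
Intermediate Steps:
v(u, N) = 1/(4 + u)
o(s, w) = ⅐ (o(s, w) = 1/(4 + 3) = 1/7 = ⅐)
o(4, V(1))³ = (⅐)³ = 1/343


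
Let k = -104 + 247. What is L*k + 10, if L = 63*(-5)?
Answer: -45035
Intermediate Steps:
k = 143
L = -315
L*k + 10 = -315*143 + 10 = -45045 + 10 = -45035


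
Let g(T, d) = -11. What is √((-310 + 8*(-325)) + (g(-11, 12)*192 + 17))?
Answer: I*√5005 ≈ 70.746*I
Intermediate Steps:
√((-310 + 8*(-325)) + (g(-11, 12)*192 + 17)) = √((-310 + 8*(-325)) + (-11*192 + 17)) = √((-310 - 2600) + (-2112 + 17)) = √(-2910 - 2095) = √(-5005) = I*√5005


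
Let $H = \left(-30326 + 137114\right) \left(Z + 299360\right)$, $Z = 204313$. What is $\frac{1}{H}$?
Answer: $\frac{1}{53786232324} \approx 1.8592 \cdot 10^{-11}$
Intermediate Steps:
$H = 53786232324$ ($H = \left(-30326 + 137114\right) \left(204313 + 299360\right) = 106788 \cdot 503673 = 53786232324$)
$\frac{1}{H} = \frac{1}{53786232324}$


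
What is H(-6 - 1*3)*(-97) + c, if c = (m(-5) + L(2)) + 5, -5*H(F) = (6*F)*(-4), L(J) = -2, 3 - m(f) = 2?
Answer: 20972/5 ≈ 4194.4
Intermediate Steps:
m(f) = 1 (m(f) = 3 - 1*2 = 3 - 2 = 1)
H(F) = 24*F/5 (H(F) = -6*F*(-4)/5 = -(-24)*F/5 = 24*F/5)
c = 4 (c = (1 - 2) + 5 = -1 + 5 = 4)
H(-6 - 1*3)*(-97) + c = (24*(-6 - 1*3)/5)*(-97) + 4 = (24*(-6 - 3)/5)*(-97) + 4 = ((24/5)*(-9))*(-97) + 4 = -216/5*(-97) + 4 = 20952/5 + 4 = 20972/5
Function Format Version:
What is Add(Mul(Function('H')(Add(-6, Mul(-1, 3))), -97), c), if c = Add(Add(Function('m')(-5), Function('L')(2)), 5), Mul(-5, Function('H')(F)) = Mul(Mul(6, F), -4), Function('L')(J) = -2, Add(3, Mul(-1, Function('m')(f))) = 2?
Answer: Rational(20972, 5) ≈ 4194.4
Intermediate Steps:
Function('m')(f) = 1 (Function('m')(f) = Add(3, Mul(-1, 2)) = Add(3, -2) = 1)
Function('H')(F) = Mul(Rational(24, 5), F) (Function('H')(F) = Mul(Rational(-1, 5), Mul(Mul(6, F), -4)) = Mul(Rational(-1, 5), Mul(-24, F)) = Mul(Rational(24, 5), F))
c = 4 (c = Add(Add(1, -2), 5) = Add(-1, 5) = 4)
Add(Mul(Function('H')(Add(-6, Mul(-1, 3))), -97), c) = Add(Mul(Mul(Rational(24, 5), Add(-6, Mul(-1, 3))), -97), 4) = Add(Mul(Mul(Rational(24, 5), Add(-6, -3)), -97), 4) = Add(Mul(Mul(Rational(24, 5), -9), -97), 4) = Add(Mul(Rational(-216, 5), -97), 4) = Add(Rational(20952, 5), 4) = Rational(20972, 5)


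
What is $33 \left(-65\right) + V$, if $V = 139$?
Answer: $-2006$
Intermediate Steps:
$33 \left(-65\right) + V = 33 \left(-65\right) + 139 = -2145 + 139 = -2006$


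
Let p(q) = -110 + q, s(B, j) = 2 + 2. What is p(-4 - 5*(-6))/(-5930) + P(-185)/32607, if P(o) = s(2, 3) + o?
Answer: 832829/96679755 ≈ 0.0086143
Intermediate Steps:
s(B, j) = 4
P(o) = 4 + o
p(-4 - 5*(-6))/(-5930) + P(-185)/32607 = (-110 + (-4 - 5*(-6)))/(-5930) + (4 - 185)/32607 = (-110 + (-4 + 30))*(-1/5930) - 181*1/32607 = (-110 + 26)*(-1/5930) - 181/32607 = -84*(-1/5930) - 181/32607 = 42/2965 - 181/32607 = 832829/96679755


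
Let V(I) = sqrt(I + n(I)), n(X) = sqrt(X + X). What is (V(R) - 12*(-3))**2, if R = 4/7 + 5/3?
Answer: (756 + sqrt(21)*sqrt(47 + sqrt(1974)))**2/441 ≈ 1450.6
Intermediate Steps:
R = 47/21 (R = 4*(1/7) + 5*(1/3) = 4/7 + 5/3 = 47/21 ≈ 2.2381)
n(X) = sqrt(2)*sqrt(X) (n(X) = sqrt(2*X) = sqrt(2)*sqrt(X))
V(I) = sqrt(I + sqrt(2)*sqrt(I))
(V(R) - 12*(-3))**2 = (sqrt(47/21 + sqrt(2)*sqrt(47/21)) - 12*(-3))**2 = (sqrt(47/21 + sqrt(2)*(sqrt(987)/21)) + 36)**2 = (sqrt(47/21 + sqrt(1974)/21) + 36)**2 = (36 + sqrt(47/21 + sqrt(1974)/21))**2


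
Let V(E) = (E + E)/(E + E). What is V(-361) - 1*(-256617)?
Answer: 256618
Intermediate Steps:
V(E) = 1 (V(E) = (2*E)/((2*E)) = (2*E)*(1/(2*E)) = 1)
V(-361) - 1*(-256617) = 1 - 1*(-256617) = 1 + 256617 = 256618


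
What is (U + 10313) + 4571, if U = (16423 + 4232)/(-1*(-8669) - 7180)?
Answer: 22182931/1489 ≈ 14898.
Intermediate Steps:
U = 20655/1489 (U = 20655/(8669 - 7180) = 20655/1489 ≈ 13.872)
(U + 10313) + 4571 = (20655/1489 + 10313) + 4571 = 15376712/1489 + 4571 = 22182931/1489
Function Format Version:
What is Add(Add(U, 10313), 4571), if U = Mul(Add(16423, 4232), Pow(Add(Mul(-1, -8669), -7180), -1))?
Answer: Rational(22182931, 1489) ≈ 14898.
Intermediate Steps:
U = Rational(20655, 1489) (U = Mul(20655, Pow(Add(8669, -7180), -1)) = Mul(20655, Pow(1489, -1)) = Mul(20655, Rational(1, 1489)) = Rational(20655, 1489) ≈ 13.872)
Add(Add(U, 10313), 4571) = Add(Add(Rational(20655, 1489), 10313), 4571) = Add(Rational(15376712, 1489), 4571) = Rational(22182931, 1489)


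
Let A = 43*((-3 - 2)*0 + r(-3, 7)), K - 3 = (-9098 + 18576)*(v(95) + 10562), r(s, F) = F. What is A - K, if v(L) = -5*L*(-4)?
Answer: -118114538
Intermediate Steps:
v(L) = 20*L
K = 118114839 (K = 3 + (-9098 + 18576)*(20*95 + 10562) = 3 + 9478*(1900 + 10562) = 3 + 9478*12462 = 3 + 118114836 = 118114839)
A = 301 (A = 43*((-3 - 2)*0 + 7) = 43*(-5*0 + 7) = 43*(0 + 7) = 43*7 = 301)
A - K = 301 - 1*118114839 = 301 - 118114839 = -118114538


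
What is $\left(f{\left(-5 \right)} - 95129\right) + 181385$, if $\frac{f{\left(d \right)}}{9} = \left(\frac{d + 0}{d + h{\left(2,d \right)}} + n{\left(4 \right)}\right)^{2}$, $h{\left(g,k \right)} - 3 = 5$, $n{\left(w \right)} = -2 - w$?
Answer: $86785$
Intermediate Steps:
$h{\left(g,k \right)} = 8$ ($h{\left(g,k \right)} = 3 + 5 = 8$)
$f{\left(d \right)} = 9 \left(-6 + \frac{d}{8 + d}\right)^{2}$ ($f{\left(d \right)} = 9 \left(\frac{d + 0}{d + 8} - 6\right)^{2} = 9 \left(\frac{d}{8 + d} - 6\right)^{2} = 9 \left(-6 + \frac{d}{8 + d}\right)^{2}$)
$\left(f{\left(-5 \right)} - 95129\right) + 181385 = \left(\frac{9 \left(48 + 5 \left(-5\right)\right)^{2}}{\left(8 - 5\right)^{2}} - 95129\right) + 181385 = \left(\frac{9 \left(48 - 25\right)^{2}}{9} - 95129\right) + 181385 = \left(9 \cdot \frac{1}{9} \cdot 23^{2} - 95129\right) + 181385 = \left(9 \cdot \frac{1}{9} \cdot 529 - 95129\right) + 181385 = \left(529 - 95129\right) + 181385 = -94600 + 181385 = 86785$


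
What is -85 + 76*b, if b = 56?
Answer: 4171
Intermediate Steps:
-85 + 76*b = -85 + 76*56 = -85 + 4256 = 4171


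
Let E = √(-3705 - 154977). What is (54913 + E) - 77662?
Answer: -22749 + I*√158682 ≈ -22749.0 + 398.35*I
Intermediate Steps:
E = I*√158682 (E = √(-158682) = I*√158682 ≈ 398.35*I)
(54913 + E) - 77662 = (54913 + I*√158682) - 77662 = -22749 + I*√158682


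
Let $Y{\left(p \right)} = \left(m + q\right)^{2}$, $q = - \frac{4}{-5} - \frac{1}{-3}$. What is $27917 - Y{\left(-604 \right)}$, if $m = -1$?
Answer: $\frac{6281321}{225} \approx 27917.0$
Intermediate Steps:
$q = \frac{17}{15}$ ($q = \left(-4\right) \left(- \frac{1}{5}\right) - - \frac{1}{3} = \frac{4}{5} + \frac{1}{3} = \frac{17}{15} \approx 1.1333$)
$Y{\left(p \right)} = \frac{4}{225}$ ($Y{\left(p \right)} = \left(-1 + \frac{17}{15}\right)^{2} = \left(\frac{2}{15}\right)^{2} = \frac{4}{225}$)
$27917 - Y{\left(-604 \right)} = 27917 - \frac{4}{225} = \frac{6281321}{225}$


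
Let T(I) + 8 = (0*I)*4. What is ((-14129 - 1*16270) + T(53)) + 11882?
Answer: -18525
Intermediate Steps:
T(I) = -8 (T(I) = -8 + (0*I)*4 = -8 + 0*4 = -8 + 0 = -8)
((-14129 - 1*16270) + T(53)) + 11882 = ((-14129 - 1*16270) - 8) + 11882 = ((-14129 - 16270) - 8) + 11882 = (-30399 - 8) + 11882 = -30407 + 11882 = -18525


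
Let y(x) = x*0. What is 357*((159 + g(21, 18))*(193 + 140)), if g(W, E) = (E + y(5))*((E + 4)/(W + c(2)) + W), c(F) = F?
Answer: 1515376107/23 ≈ 6.5886e+7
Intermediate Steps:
y(x) = 0
g(W, E) = E*(W + (4 + E)/(2 + W)) (g(W, E) = (E + 0)*((E + 4)/(W + 2) + W) = E*((4 + E)/(2 + W) + W) = E*(W + (4 + E)/(2 + W)))
357*((159 + g(21, 18))*(193 + 140)) = 357*((159 + 18*(4 + 18 + 21**2 + 2*21)/(2 + 21))*(193 + 140)) = 357*((159 + 18*(4 + 18 + 441 + 42)/23)*333) = 357*((159 + 18*(1/23)*505)*333) = 357*((159 + 9090/23)*333) = 357*((12747/23)*333) = 357*(4244751/23) = 1515376107/23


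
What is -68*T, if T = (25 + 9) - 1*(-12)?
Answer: -3128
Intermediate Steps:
T = 46 (T = 34 + 12 = 46)
-68*T = -68*46 = -3128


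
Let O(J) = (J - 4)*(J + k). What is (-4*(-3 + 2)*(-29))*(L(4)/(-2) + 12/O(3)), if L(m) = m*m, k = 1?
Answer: 1276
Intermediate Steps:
O(J) = (1 + J)*(-4 + J) (O(J) = (J - 4)*(J + 1) = (-4 + J)*(1 + J) = (1 + J)*(-4 + J))
L(m) = m**2
(-4*(-3 + 2)*(-29))*(L(4)/(-2) + 12/O(3)) = (-4*(-3 + 2)*(-29))*(4**2/(-2) + 12/(-4 + 3**2 - 3*3)) = (-4*(-1)*(-29))*(16*(-1/2) + 12/(-4 + 9 - 9)) = (4*(-29))*(-8 + 12/(-4)) = -116*(-8 + 12*(-1/4)) = -116*(-8 - 3) = -116*(-11) = 1276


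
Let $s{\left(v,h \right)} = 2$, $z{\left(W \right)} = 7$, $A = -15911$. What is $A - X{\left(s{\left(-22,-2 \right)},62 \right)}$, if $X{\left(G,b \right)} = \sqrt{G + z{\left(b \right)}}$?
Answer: $-15914$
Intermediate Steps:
$X{\left(G,b \right)} = \sqrt{7 + G}$ ($X{\left(G,b \right)} = \sqrt{G + 7} = \sqrt{7 + G}$)
$A - X{\left(s{\left(-22,-2 \right)},62 \right)} = -15911 - \sqrt{7 + 2} = -15911 - \sqrt{9} = -15911 - 3 = -15914$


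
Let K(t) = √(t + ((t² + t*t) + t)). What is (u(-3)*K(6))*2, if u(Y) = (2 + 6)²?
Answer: 256*√21 ≈ 1173.1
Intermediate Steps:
K(t) = √(2*t + 2*t²) (K(t) = √(t + ((t² + t²) + t)) = √(t + (2*t² + t)) = √(t + (t + 2*t²)) = √(2*t + 2*t²))
u(Y) = 64 (u(Y) = 8² = 64)
(u(-3)*K(6))*2 = (64*(√2*√(6*(1 + 6))))*2 = (64*(√2*√(6*7)))*2 = (64*(√2*√42))*2 = (64*(2*√21))*2 = (128*√21)*2 = 256*√21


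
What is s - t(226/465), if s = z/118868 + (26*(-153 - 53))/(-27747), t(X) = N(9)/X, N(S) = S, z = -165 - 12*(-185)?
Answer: -6823161592121/372700034748 ≈ -18.307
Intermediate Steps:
z = 2055 (z = -165 + 2220 = 2055)
t(X) = 9/X
s = 693677093/3298230396 (s = 2055/118868 + (26*(-153 - 53))/(-27747) = 2055*(1/118868) + (26*(-206))*(-1/27747) = 2055/118868 - 5356*(-1/27747) = 2055/118868 + 5356/27747 = 693677093/3298230396 ≈ 0.21032)
s - t(226/465) = 693677093/3298230396 - 9/(226/465) = 693677093/3298230396 - 9/(226*(1/465)) = 693677093/3298230396 - 9/226/465 = 693677093/3298230396 - 9*465/226 = 693677093/3298230396 - 1*4185/226 = 693677093/3298230396 - 4185/226 = -6823161592121/372700034748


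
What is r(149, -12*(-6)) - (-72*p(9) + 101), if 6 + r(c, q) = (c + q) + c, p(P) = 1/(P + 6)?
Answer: 1339/5 ≈ 267.80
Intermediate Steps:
p(P) = 1/(6 + P)
r(c, q) = -6 + q + 2*c (r(c, q) = -6 + ((c + q) + c) = -6 + (q + 2*c) = -6 + q + 2*c)
r(149, -12*(-6)) - (-72*p(9) + 101) = (-6 - 12*(-6) + 2*149) - (-72/(6 + 9) + 101) = (-6 + 72 + 298) - (-72/15 + 101) = 364 - (-72*1/15 + 101) = 364 - (-24/5 + 101) = 364 - 1*481/5 = 364 - 481/5 = 1339/5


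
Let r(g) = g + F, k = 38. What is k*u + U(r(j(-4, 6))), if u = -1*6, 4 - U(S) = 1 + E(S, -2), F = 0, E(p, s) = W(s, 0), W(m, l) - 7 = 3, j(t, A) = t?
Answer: -235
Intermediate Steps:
W(m, l) = 10 (W(m, l) = 7 + 3 = 10)
E(p, s) = 10
r(g) = g (r(g) = g + 0 = g)
U(S) = -7 (U(S) = 4 - (1 + 10) = 4 - 1*11 = 4 - 11 = -7)
u = -6
k*u + U(r(j(-4, 6))) = 38*(-6) - 7 = -228 - 7 = -235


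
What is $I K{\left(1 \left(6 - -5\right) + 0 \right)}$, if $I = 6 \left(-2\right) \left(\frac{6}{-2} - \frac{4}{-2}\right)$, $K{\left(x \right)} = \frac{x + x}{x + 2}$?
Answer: $\frac{264}{13} \approx 20.308$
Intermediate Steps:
$K{\left(x \right)} = \frac{2 x}{2 + x}$
$I = 12$ ($I = - 12 \left(6 \left(- \frac{1}{2}\right) - -2\right) = - 12 \left(-3 + 2\right) = \left(-12\right) \left(-1\right) = 12$)
$I K{\left(1 \left(6 - -5\right) + 0 \right)} = 12 \frac{2 \left(1 \left(6 - -5\right) + 0\right)}{2 + \left(1 \left(6 - -5\right) + 0\right)} = 12 \frac{2 \left(1 \left(6 + 5\right) + 0\right)}{2 + \left(1 \left(6 + 5\right) + 0\right)} = 12 \frac{2 \left(1 \cdot 11 + 0\right)}{2 + \left(1 \cdot 11 + 0\right)} = 12 \frac{2 \left(11 + 0\right)}{2 + \left(11 + 0\right)} = 12 \cdot 2 \cdot 11 \frac{1}{2 + 11} = 12 \cdot 2 \cdot 11 \cdot \frac{1}{13} = 12 \cdot \frac{22}{13} = \frac{264}{13}$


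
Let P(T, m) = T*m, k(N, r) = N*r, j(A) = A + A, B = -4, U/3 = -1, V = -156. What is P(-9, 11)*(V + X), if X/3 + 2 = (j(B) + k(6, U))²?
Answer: -184734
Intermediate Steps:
U = -3 (U = 3*(-1) = -3)
j(A) = 2*A
X = 2022 (X = -6 + 3*(2*(-4) + 6*(-3))² = -6 + 3*(-8 - 18)² = -6 + 3*(-26)² = -6 + 3*676 = -6 + 2028 = 2022)
P(-9, 11)*(V + X) = (-9*11)*(-156 + 2022) = -99*1866 = -184734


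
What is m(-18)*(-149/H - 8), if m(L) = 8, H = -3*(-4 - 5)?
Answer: -2920/27 ≈ -108.15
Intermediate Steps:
H = 27 (H = -3*(-9) = 27)
m(-18)*(-149/H - 8) = 8*(-149/27 - 8) = 8*(-365/27) = -2920/27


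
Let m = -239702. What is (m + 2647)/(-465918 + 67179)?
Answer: 237055/398739 ≈ 0.59451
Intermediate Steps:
(m + 2647)/(-465918 + 67179) = (-239702 + 2647)/(-465918 + 67179) = -237055/(-398739) = -237055*(-1/398739) = 237055/398739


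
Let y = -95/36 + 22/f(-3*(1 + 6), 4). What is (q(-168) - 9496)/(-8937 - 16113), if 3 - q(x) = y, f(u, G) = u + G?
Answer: 5807309/15330600 ≈ 0.37881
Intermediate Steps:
f(u, G) = G + u
y = -2407/612 (y = -95/36 + 22/(4 - 3*(1 + 6)) = -95*1/36 + 22/(4 - 3*7) = -95/36 + 22/(4 - 21) = -95/36 + 22/(-17) = -95/36 + 22*(-1/17) = -95/36 - 22/17 = -2407/612 ≈ -3.9330)
q(x) = 4243/612 (q(x) = 3 - 1*(-2407/612) = 3 + 2407/612 = 4243/612)
(q(-168) - 9496)/(-8937 - 16113) = (4243/612 - 9496)/(-8937 - 16113) = -5807309/612/(-25050) = -5807309/612*(-1/25050) = 5807309/15330600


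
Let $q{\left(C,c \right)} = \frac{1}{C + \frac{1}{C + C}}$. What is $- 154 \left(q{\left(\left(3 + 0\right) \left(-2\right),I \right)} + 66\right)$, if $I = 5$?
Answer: $- \frac{740124}{73} \approx -10139.0$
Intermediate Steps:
$q{\left(C,c \right)} = \frac{1}{C + \frac{1}{2 C}}$
$- 154 \left(q{\left(\left(3 + 0\right) \left(-2\right),I \right)} + 66\right) = - 154 \left(\frac{2 \left(3 + 0\right) \left(-2\right)}{1 + 2 \left(\left(3 + 0\right) \left(-2\right)\right)^{2}} + 66\right) = - 154 \left(\frac{2 \cdot 3 \left(-2\right)}{1 + 2 \left(3 \left(-2\right)\right)^{2}} + 66\right) = - 154 \left(2 \left(-6\right) \frac{1}{1 + 2 \left(-6\right)^{2}} + 66\right) = - 154 \left(2 \left(-6\right) \frac{1}{1 + 2 \cdot 36} + 66\right) = - 154 \left(2 \left(-6\right) \frac{1}{1 + 72} + 66\right) = - 154 \left(2 \left(-6\right) \frac{1}{73} + 66\right) = - 154 \left(- \frac{12}{73} + 66\right) = \left(-154\right) \frac{4806}{73} = - \frac{740124}{73}$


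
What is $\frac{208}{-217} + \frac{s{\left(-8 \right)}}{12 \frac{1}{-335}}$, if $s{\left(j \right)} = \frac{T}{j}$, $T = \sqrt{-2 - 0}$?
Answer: $- \frac{208}{217} + \frac{335 i \sqrt{2}}{96} \approx -0.95853 + 4.935 i$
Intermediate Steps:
$T = i \sqrt{2}$ ($T = \sqrt{-2 + 0} = \sqrt{-2} = i \sqrt{2} \approx 1.4142 i$)
$s{\left(j \right)} = \frac{i \sqrt{2}}{j}$
$\frac{208}{-217} + \frac{s{\left(-8 \right)}}{12 \frac{1}{-335}} = \frac{208}{-217} + \frac{i \sqrt{2} \frac{1}{-8}}{12 \frac{1}{-335}} = 208 \left(- \frac{1}{217}\right) + \frac{i \sqrt{2} \left(- \frac{1}{8}\right)}{12 \left(- \frac{1}{335}\right)} = - \frac{208}{217} + \frac{\left(- \frac{1}{8}\right) i \sqrt{2}}{- \frac{12}{335}} = - \frac{208}{217} + - \frac{i \sqrt{2}}{8} \left(- \frac{335}{12}\right) = - \frac{208}{217} + \frac{335 i \sqrt{2}}{96}$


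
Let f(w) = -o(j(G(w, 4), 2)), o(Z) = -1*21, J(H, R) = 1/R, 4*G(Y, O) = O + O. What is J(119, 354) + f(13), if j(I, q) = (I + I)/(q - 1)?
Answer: 7435/354 ≈ 21.003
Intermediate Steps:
G(Y, O) = O/2 (G(Y, O) = (O + O)/4 = (2*O)/4 = O/2)
j(I, q) = 2*I/(-1 + q) (j(I, q) = (2*I)/(-1 + q) = 2*I/(-1 + q))
o(Z) = -21
f(w) = 21 (f(w) = -1*(-21) = 21)
J(119, 354) + f(13) = 1/354 + 21 = 7435/354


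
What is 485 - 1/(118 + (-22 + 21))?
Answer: 56744/117 ≈ 484.99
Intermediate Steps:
485 - 1/(118 + (-22 + 21)) = 485 - 1/(118 - 1) = 485 - 1/117 = 56744/117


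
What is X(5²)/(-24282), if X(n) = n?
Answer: -25/24282 ≈ -0.0010296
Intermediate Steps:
X(5²)/(-24282) = 5²/(-24282) = 25*(-1/24282) = -25/24282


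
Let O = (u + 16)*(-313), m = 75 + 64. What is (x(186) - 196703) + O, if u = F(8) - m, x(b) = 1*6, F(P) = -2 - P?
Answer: -155068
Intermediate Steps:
m = 139
x(b) = 6
u = -149 (u = (-2 - 1*8) - 1*139 = (-2 - 8) - 139 = -10 - 139 = -149)
O = 41629 (O = (-149 + 16)*(-313) = -133*(-313) = 41629)
(x(186) - 196703) + O = (6 - 196703) + 41629 = -196697 + 41629 = -155068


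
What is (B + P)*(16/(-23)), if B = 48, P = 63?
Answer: -1776/23 ≈ -77.217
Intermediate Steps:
(B + P)*(16/(-23)) = (48 + 63)*(16/(-23)) = 111*(16*(-1/23)) = 111*(-16/23) = -1776/23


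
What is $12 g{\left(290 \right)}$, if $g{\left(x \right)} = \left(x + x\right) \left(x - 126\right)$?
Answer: $1141440$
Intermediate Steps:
$g{\left(x \right)} = 2 x \left(-126 + x\right)$
$12 g{\left(290 \right)} = 12 \cdot 2 \cdot 290 \left(-126 + 290\right) = 12 \cdot 2 \cdot 290 \cdot 164 = 12 \cdot 95120 = 1141440$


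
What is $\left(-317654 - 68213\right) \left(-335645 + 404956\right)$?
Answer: $-26744827637$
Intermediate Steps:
$\left(-317654 - 68213\right) \left(-335645 + 404956\right) = \left(-385867\right) 69311 = -26744827637$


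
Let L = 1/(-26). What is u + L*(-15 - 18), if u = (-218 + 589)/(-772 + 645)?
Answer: -5455/3302 ≈ -1.6520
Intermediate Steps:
L = -1/26 ≈ -0.038462
u = -371/127 (u = 371/(-127) = 371*(-1/127) = -371/127 ≈ -2.9213)
u + L*(-15 - 18) = -371/127 - (-15 - 18)/26 = -371/127 - 1/26*(-33) = -371/127 + 33/26 = -5455/3302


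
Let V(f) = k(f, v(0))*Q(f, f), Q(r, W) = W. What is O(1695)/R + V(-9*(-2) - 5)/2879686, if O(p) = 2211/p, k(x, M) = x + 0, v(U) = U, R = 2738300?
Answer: 131794452041/2227637979098500 ≈ 5.9163e-5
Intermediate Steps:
k(x, M) = x
V(f) = f² (V(f) = f*f = f²)
O(1695)/R + V(-9*(-2) - 5)/2879686 = (2211/1695)/2738300 + (-9*(-2) - 5)²/2879686 = (2211*(1/1695))*(1/2738300) + (18 - 5)²*(1/2879686) = (737/565)*(1/2738300) + 13²*(1/2879686) = 737/1547139500 + 169*(1/2879686) = 737/1547139500 + 169/2879686 = 131794452041/2227637979098500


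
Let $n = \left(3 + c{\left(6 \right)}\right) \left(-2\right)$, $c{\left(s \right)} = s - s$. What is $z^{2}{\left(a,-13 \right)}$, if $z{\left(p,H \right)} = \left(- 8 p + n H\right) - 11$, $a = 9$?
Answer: $25$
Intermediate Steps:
$c{\left(s \right)} = 0$
$n = -6$ ($n = \left(3 + 0\right) \left(-2\right) = 3 \left(-2\right) = -6$)
$z{\left(p,H \right)} = -11 - 8 p - 6 H$ ($z{\left(p,H \right)} = \left(- 8 p - 6 H\right) - 11 = -11 - 8 p - 6 H$)
$z^{2}{\left(a,-13 \right)} = \left(-11 - 72 - -78\right)^{2} = \left(-11 - 72 + 78\right)^{2} = \left(-5\right)^{2} = 25$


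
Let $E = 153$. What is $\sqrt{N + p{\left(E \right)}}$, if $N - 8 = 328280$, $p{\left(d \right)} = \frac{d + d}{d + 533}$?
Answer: $\frac{\sqrt{788220559}}{49} \approx 572.96$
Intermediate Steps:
$p{\left(d \right)} = \frac{2 d}{533 + d}$
$N = 328288$ ($N = 8 + 328280 = 328288$)
$\sqrt{N + p{\left(E \right)}} = \sqrt{328288 + 2 \cdot 153 \frac{1}{533 + 153}} = \sqrt{328288 + 2 \cdot 153 \cdot \frac{1}{686}} = \sqrt{328288 + \frac{153}{343}} = \sqrt{\frac{112602937}{343}} = \frac{\sqrt{788220559}}{49}$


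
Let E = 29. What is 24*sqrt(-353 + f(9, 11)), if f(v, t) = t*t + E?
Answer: 24*I*sqrt(203) ≈ 341.95*I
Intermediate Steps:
f(v, t) = 29 + t**2 (f(v, t) = t*t + 29 = t**2 + 29 = 29 + t**2)
24*sqrt(-353 + f(9, 11)) = 24*sqrt(-353 + (29 + 11**2)) = 24*sqrt(-353 + (29 + 121)) = 24*sqrt(-353 + 150) = 24*sqrt(-203) = 24*(I*sqrt(203)) = 24*I*sqrt(203)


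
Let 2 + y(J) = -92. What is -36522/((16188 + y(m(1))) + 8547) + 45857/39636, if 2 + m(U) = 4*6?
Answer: -317623655/976670676 ≈ -0.32521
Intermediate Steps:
m(U) = 22 (m(U) = -2 + 4*6 = -2 + 24 = 22)
y(J) = -94 (y(J) = -2 - 92 = -94)
-36522/((16188 + y(m(1))) + 8547) + 45857/39636 = -36522/((16188 - 94) + 8547) + 45857/39636 = -36522/(16094 + 8547) + 45857*(1/39636) = -36522/24641 + 45857/39636 = -317623655/976670676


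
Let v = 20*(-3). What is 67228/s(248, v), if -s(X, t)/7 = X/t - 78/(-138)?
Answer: 3313380/1231 ≈ 2691.6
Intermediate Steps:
v = -60
s(X, t) = -91/23 - 7*X/t (s(X, t) = -7*(X/t - 78/(-138)) = -7*(X/t - 78*(-1/138)) = -7*(X/t + 13/23) = -7*(13/23 + X/t) = -91/23 - 7*X/t)
67228/s(248, v) = 67228/(-91/23 - 7*248/(-60)) = 67228/(-91/23 - 7*248*(-1/60)) = 67228/(-91/23 + 434/15) = 67228/(8617/345) = 67228*(345/8617) = 3313380/1231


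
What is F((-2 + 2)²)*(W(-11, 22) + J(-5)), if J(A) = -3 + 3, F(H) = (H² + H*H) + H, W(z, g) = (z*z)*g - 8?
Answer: 0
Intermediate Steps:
W(z, g) = -8 + g*z² (W(z, g) = z²*g - 8 = g*z² - 8 = -8 + g*z²)
F(H) = H + 2*H² (F(H) = (H² + H²) + H = 2*H² + H = H + 2*H²)
J(A) = 0
F((-2 + 2)²)*(W(-11, 22) + J(-5)) = ((-2 + 2)²*(1 + 2*(-2 + 2)²))*((-8 + 22*(-11)²) + 0) = (0²*(1 + 2*0²))*((-8 + 22*121) + 0) = (0*(1 + 2*0))*((-8 + 2662) + 0) = (0*(1 + 0))*(2654 + 0) = (0*1)*2654 = 0*2654 = 0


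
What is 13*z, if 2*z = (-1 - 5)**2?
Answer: 234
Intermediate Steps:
z = 18 (z = (-1 - 5)**2/2 = (1/2)*(-6)**2 = (1/2)*36 = 18)
13*z = 13*18 = 234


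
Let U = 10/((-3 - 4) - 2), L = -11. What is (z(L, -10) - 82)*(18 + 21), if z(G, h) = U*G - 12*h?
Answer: 5876/3 ≈ 1958.7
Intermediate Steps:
U = -10/9 (U = 10/(-7 - 2) = 10/(-9) = 10*(-⅑) = -10/9 ≈ -1.1111)
z(G, h) = -12*h - 10*G/9 (z(G, h) = -10*G/9 - 12*h = -12*h - 10*G/9)
(z(L, -10) - 82)*(18 + 21) = ((-12*(-10) - 10/9*(-11)) - 82)*(18 + 21) = ((120 + 110/9) - 82)*39 = (1190/9 - 82)*39 = (452/9)*39 = 5876/3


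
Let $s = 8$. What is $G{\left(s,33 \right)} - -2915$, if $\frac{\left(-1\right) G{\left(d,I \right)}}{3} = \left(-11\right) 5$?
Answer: $3080$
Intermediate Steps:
$G{\left(d,I \right)} = 165$ ($G{\left(d,I \right)} = - 3 \left(\left(-11\right) 5\right) = \left(-3\right) \left(-55\right) = 165$)
$G{\left(s,33 \right)} - -2915 = 165 - -2915 = 165 + 2915 = 3080$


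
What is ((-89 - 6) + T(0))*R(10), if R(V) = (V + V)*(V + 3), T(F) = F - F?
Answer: -24700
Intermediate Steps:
T(F) = 0
R(V) = 2*V*(3 + V) (R(V) = (2*V)*(3 + V) = 2*V*(3 + V))
((-89 - 6) + T(0))*R(10) = ((-89 - 6) + 0)*(2*10*(3 + 10)) = (-95 + 0)*(2*10*13) = -95*260 = -24700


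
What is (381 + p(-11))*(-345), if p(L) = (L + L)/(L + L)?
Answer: -131790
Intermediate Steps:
p(L) = 1 (p(L) = (2*L)/((2*L)) = (2*L)*(1/(2*L)) = 1)
(381 + p(-11))*(-345) = (381 + 1)*(-345) = 382*(-345) = -131790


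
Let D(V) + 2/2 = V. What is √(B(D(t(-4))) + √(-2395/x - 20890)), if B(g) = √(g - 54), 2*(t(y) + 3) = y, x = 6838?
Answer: √6838*√I*√(√976796094170 + 13676*√15)/6838 ≈ 8.7258 + 8.7258*I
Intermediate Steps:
t(y) = -3 + y/2
D(V) = -1 + V
B(g) = √(-54 + g)
√(B(D(t(-4))) + √(-2395/x - 20890)) = √(√(-54 + (-1 + (-3 + (½)*(-4)))) + √(-2395/6838 - 20890)) = √(√(-54 + (-1 + (-3 - 2))) + √(-2395*1/6838 - 20890)) = √(√(-54 + (-1 - 5)) + √(-2395/6838 - 20890)) = √(√(-54 - 6) + √(-142848215/6838)) = √(√(-60) + I*√976796094170/6838) = √(2*I*√15 + I*√976796094170/6838)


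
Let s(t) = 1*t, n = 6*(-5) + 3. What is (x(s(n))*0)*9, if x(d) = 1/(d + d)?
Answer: 0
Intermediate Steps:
n = -27 (n = -30 + 3 = -27)
s(t) = t
x(d) = 1/(2*d)
(x(s(n))*0)*9 = (((½)/(-27))*0)*9 = (((½)*(-1/27))*0)*9 = -1/54*0*9 = 0*9 = 0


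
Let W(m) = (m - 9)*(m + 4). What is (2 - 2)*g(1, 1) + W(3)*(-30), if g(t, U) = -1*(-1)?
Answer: 1260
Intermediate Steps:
g(t, U) = 1
W(m) = (-9 + m)*(4 + m)
(2 - 2)*g(1, 1) + W(3)*(-30) = (2 - 2)*1 + (-36 + 3² - 5*3)*(-30) = 0*1 + (-36 + 9 - 15)*(-30) = 0 - 42*(-30) = 0 + 1260 = 1260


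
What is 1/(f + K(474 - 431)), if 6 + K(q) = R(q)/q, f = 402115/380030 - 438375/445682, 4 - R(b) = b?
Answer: -52021562927/355435654292 ≈ -0.14636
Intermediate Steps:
R(b) = 4 - b
f = 90141187/1209803789 (f = 402115*(1/380030) - 438375*1/445682 = 11489/10858 - 438375/445682 = 90141187/1209803789 ≈ 0.074509)
K(q) = -6 + (4 - q)/q
1/(f + K(474 - 431)) = 1/(90141187/1209803789 + (-7 + 4/(474 - 431))) = 1/(90141187/1209803789 + (-7 + 4/43)) = 1/(90141187/1209803789 - 297/43) = 1/(-355435654292/52021562927) = -52021562927/355435654292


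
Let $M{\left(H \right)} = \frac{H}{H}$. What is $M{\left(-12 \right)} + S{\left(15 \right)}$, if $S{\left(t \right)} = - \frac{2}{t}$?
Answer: $\frac{13}{15} \approx 0.86667$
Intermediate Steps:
$M{\left(H \right)} = 1$
$M{\left(-12 \right)} + S{\left(15 \right)} = 1 - \frac{2}{15} = \frac{13}{15}$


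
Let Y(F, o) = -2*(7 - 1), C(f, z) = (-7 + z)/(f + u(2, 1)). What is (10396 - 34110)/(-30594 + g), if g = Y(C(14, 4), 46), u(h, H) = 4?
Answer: 11857/15303 ≈ 0.77482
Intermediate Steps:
C(f, z) = (-7 + z)/(4 + f) (C(f, z) = (-7 + z)/(f + 4) = (-7 + z)/(4 + f))
Y(F, o) = -12 (Y(F, o) = -2*6 = -12)
g = -12
(10396 - 34110)/(-30594 + g) = (10396 - 34110)/(-30594 - 12) = -23714/(-30606) = -23714*(-1/30606) = 11857/15303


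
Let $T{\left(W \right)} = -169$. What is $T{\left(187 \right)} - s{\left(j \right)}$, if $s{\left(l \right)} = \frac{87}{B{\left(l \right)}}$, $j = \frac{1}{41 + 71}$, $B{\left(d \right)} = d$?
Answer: $-9913$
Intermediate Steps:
$j = \frac{1}{112} \approx 0.0089286$
$s{\left(l \right)} = \frac{87}{l}$
$T{\left(187 \right)} - s{\left(j \right)} = -169 - 87 \frac{1}{\frac{1}{112}} = -169 - 87 \cdot 112 = -169 - 9744 = -9913$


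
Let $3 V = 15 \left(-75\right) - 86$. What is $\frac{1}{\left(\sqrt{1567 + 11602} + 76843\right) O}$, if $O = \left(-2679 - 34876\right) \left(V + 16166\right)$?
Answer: $- \frac{17733}{806628998551598600} + \frac{3 \sqrt{13169}}{10486176981170781800} \approx -2.1951 \cdot 10^{-14}$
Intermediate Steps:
$V = - \frac{1211}{3}$ ($V = \frac{15 \left(-75\right) - 86}{3} = \frac{-1125 - 86}{3} = \frac{1}{3} \left(-1211\right) = - \frac{1211}{3} \approx -403.67$)
$O = - \frac{1775863285}{3}$ ($O = \left(-2679 - 34876\right) \left(- \frac{1211}{3} + 16166\right) = \left(-37555\right) \frac{47287}{3} = - \frac{1775863285}{3} \approx -5.9195 \cdot 10^{8}$)
$\frac{1}{\left(\sqrt{1567 + 11602} + 76843\right) O} = \frac{1}{\left(\sqrt{1567 + 11602} + 76843\right) \left(- \frac{1775863285}{3}\right)} = \frac{1}{\sqrt{13169} + 76843} \left(- \frac{3}{1775863285}\right) = \frac{1}{76843 + \sqrt{13169}} \left(- \frac{3}{1775863285}\right) = - \frac{3}{1775863285 \left(76843 + \sqrt{13169}\right)}$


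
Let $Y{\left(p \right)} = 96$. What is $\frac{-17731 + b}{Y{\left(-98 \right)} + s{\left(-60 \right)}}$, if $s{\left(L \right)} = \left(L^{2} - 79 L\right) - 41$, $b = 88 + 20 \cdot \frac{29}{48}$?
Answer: $- \frac{211571}{100740} \approx -2.1002$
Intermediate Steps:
$b = \frac{1201}{12}$ ($b = 88 + 20 \cdot 29 \cdot \frac{1}{48} = 88 + 20 \cdot \frac{29}{48} = 88 + \frac{145}{12} = \frac{1201}{12} \approx 100.08$)
$s{\left(L \right)} = -41 + L^{2} - 79 L$
$\frac{-17731 + b}{Y{\left(-98 \right)} + s{\left(-60 \right)}} = \frac{-17731 + \frac{1201}{12}}{96 - \left(-4699 - 3600\right)} = - \frac{211571}{12 \left(96 + \left(-41 + 3600 + 4740\right)\right)} = - \frac{211571}{12 \left(96 + 8299\right)} = - \frac{211571}{12 \cdot 8395} = \left(- \frac{211571}{12}\right) \frac{1}{8395} = - \frac{211571}{100740}$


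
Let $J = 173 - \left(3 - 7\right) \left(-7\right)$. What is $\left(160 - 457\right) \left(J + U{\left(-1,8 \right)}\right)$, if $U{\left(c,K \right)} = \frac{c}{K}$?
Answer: $- \frac{344223}{8} \approx -43028.0$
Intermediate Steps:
$J = 145$ ($J = 173 - \left(-4\right) \left(-7\right) = 173 - 28 = 145$)
$\left(160 - 457\right) \left(J + U{\left(-1,8 \right)}\right) = \left(160 - 457\right) \left(145 - \frac{1}{8}\right) = - 297 \left(145 - \frac{1}{8}\right) = \left(-297\right) \frac{1159}{8} = - \frac{344223}{8}$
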